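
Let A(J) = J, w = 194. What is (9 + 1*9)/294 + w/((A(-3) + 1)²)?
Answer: 4759/98 ≈ 48.561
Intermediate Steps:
(9 + 1*9)/294 + w/((A(-3) + 1)²) = (9 + 1*9)/294 + 194/((-3 + 1)²) = (9 + 9)*(1/294) + 194/((-2)²) = 18*(1/294) + 194/4 = 3/49 + 194*(¼) = 3/49 + 97/2 = 4759/98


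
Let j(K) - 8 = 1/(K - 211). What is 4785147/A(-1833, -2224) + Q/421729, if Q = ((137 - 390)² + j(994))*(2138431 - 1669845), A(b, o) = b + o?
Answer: 93710773295986795/1339677414999 ≈ 69950.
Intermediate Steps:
j(K) = 8 + 1/(-211 + K) (j(K) = 8 + 1/(K - 211) = 8 + 1/(-211 + K))
Q = 23488019448832/783 (Q = ((137 - 390)² + (-1687 + 8*994)/(-211 + 994))*(2138431 - 1669845) = ((-253)² + (-1687 + 7952)/783)*468586 = (64009 + (1/783)*6265)*468586 = (64009 + 6265/783)*468586 = (50125312/783)*468586 = 23488019448832/783 ≈ 2.9997e+10)
4785147/A(-1833, -2224) + Q/421729 = 4785147/(-1833 - 2224) + (23488019448832/783)/421729 = 4785147/(-4057) + (23488019448832/783)*(1/421729) = 4785147*(-1/4057) + 23488019448832/330213807 = -4785147/4057 + 23488019448832/330213807 = 93710773295986795/1339677414999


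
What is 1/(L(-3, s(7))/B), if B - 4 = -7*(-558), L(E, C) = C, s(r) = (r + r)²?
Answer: 1955/98 ≈ 19.949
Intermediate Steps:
s(r) = 4*r² (s(r) = (2*r)² = 4*r²)
B = 3910 (B = 4 - 7*(-558) = 4 + 3906 = 3910)
1/(L(-3, s(7))/B) = 1/((4*7²)/3910) = 1/((4*49)*(1/3910)) = 1/(196*(1/3910)) = 1/(98/1955) = 1955/98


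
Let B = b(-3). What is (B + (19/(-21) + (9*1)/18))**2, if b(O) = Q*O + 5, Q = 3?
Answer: 34225/1764 ≈ 19.402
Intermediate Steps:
b(O) = 5 + 3*O (b(O) = 3*O + 5 = 5 + 3*O)
B = -4 (B = 5 + 3*(-3) = 5 - 9 = -4)
(B + (19/(-21) + (9*1)/18))**2 = (-4 + (19/(-21) + (9*1)/18))**2 = (-4 + (19*(-1/21) + 9*(1/18)))**2 = (-4 + (-19/21 + 1/2))**2 = (-4 - 17/42)**2 = (-185/42)**2 = 34225/1764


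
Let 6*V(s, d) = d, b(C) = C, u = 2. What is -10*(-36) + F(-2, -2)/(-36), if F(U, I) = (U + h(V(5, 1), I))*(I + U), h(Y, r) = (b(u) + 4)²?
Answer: 3274/9 ≈ 363.78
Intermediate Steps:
V(s, d) = d/6
h(Y, r) = 36 (h(Y, r) = (2 + 4)² = 6² = 36)
F(U, I) = (36 + U)*(I + U) (F(U, I) = (U + 36)*(I + U) = (36 + U)*(I + U))
-10*(-36) + F(-2, -2)/(-36) = -10*(-36) + ((-2)² + 36*(-2) + 36*(-2) - 2*(-2))/(-36) = 360 + (4 - 72 - 72 + 4)*(-1/36) = 360 - 136*(-1/36) = 360 + 34/9 = 3274/9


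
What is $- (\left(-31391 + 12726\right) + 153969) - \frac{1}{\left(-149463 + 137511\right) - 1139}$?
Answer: $- \frac{1771264663}{13091} \approx -1.353 \cdot 10^{5}$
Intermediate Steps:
$- (\left(-31391 + 12726\right) + 153969) - \frac{1}{\left(-149463 + 137511\right) - 1139} = - (-18665 + 153969) - \frac{1}{-11952 - 1139} = \left(-1\right) 135304 - \frac{1}{-13091} = -135304 - - \frac{1}{13091} = -135304 + \frac{1}{13091} = - \frac{1771264663}{13091}$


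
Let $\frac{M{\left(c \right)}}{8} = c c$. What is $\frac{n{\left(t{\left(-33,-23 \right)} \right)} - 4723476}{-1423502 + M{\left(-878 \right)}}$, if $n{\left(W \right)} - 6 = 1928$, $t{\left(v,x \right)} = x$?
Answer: $- \frac{2360771}{2371785} \approx -0.99536$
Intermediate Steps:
$M{\left(c \right)} = 8 c^{2}$ ($M{\left(c \right)} = 8 c c = 8 c^{2}$)
$n{\left(W \right)} = 1934$ ($n{\left(W \right)} = 6 + 1928 = 1934$)
$\frac{n{\left(t{\left(-33,-23 \right)} \right)} - 4723476}{-1423502 + M{\left(-878 \right)}} = \frac{1934 - 4723476}{-1423502 + 8 \left(-878\right)^{2}} = - \frac{4721542}{-1423502 + 8 \cdot 770884} = - \frac{4721542}{-1423502 + 6167072} = - \frac{4721542}{4743570} = \left(-4721542\right) \frac{1}{4743570} = - \frac{2360771}{2371785}$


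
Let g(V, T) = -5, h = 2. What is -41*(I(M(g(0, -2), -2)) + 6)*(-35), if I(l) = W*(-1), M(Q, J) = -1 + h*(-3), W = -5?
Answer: 15785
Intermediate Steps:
M(Q, J) = -7 (M(Q, J) = -1 + 2*(-3) = -1 - 6 = -7)
I(l) = 5 (I(l) = -5*(-1) = 5)
-41*(I(M(g(0, -2), -2)) + 6)*(-35) = -41*(5 + 6)*(-35) = -451*(-35) = -41*(-385) = 15785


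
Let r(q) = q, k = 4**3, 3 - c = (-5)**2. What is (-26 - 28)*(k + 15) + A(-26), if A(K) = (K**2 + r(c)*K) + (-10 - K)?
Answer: -3002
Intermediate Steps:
c = -22 (c = 3 - 1*(-5)**2 = 3 - 1*25 = 3 - 25 = -22)
k = 64
A(K) = -10 + K**2 - 23*K (A(K) = (K**2 - 22*K) + (-10 - K) = -10 + K**2 - 23*K)
(-26 - 28)*(k + 15) + A(-26) = (-26 - 28)*(64 + 15) + (-10 + (-26)**2 - 23*(-26)) = -54*79 + (-10 + 676 + 598) = -4266 + 1264 = -3002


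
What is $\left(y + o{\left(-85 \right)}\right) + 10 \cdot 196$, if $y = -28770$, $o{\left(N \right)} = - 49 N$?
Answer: $-22645$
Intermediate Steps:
$\left(y + o{\left(-85 \right)}\right) + 10 \cdot 196 = \left(-28770 - -4165\right) + 10 \cdot 196 = \left(-28770 + 4165\right) + 1960 = -24605 + 1960 = -22645$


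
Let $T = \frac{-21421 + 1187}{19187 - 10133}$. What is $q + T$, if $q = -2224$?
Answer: $- \frac{10078165}{4527} \approx -2226.2$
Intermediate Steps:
$T = - \frac{10117}{4527}$ ($T = - \frac{20234}{9054} = \left(-20234\right) \frac{1}{9054} = - \frac{10117}{4527} \approx -2.2348$)
$q + T = -2224 - \frac{10117}{4527} = - \frac{10078165}{4527}$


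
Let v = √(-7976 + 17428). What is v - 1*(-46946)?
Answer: 46946 + 2*√2363 ≈ 47043.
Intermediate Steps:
v = 2*√2363 (v = √9452 = 2*√2363 ≈ 97.221)
v - 1*(-46946) = 2*√2363 - 1*(-46946) = 2*√2363 + 46946 = 46946 + 2*√2363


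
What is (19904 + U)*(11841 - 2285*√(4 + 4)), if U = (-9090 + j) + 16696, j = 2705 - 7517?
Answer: 268767018 - 103729860*√2 ≈ 1.2207e+8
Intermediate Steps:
j = -4812
U = 2794 (U = (-9090 - 4812) + 16696 = -13902 + 16696 = 2794)
(19904 + U)*(11841 - 2285*√(4 + 4)) = (19904 + 2794)*(11841 - 2285*√(4 + 4)) = 22698*(11841 - 4570*√2) = 268767018 - 103729860*√2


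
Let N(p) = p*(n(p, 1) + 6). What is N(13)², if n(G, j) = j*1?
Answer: 8281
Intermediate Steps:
n(G, j) = j
N(p) = 7*p (N(p) = p*(1 + 6) = p*7 = 7*p)
N(13)² = (7*13)² = 91² = 8281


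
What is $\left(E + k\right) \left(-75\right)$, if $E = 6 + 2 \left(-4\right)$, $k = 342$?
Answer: $-25500$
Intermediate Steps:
$E = -2$ ($E = 6 - 8 = -2$)
$\left(E + k\right) \left(-75\right) = \left(-2 + 342\right) \left(-75\right) = 340 \left(-75\right) = -25500$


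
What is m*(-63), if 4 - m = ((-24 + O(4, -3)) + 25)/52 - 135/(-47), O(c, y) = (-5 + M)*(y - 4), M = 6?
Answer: -95697/1222 ≈ -78.312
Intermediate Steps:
O(c, y) = -4 + y (O(c, y) = (-5 + 6)*(y - 4) = 1*(-4 + y) = -4 + y)
m = 1519/1222 (m = 4 - (((-24 + (-4 - 3)) + 25)/52 - 135/(-47)) = 4 - (((-24 - 7) + 25)*(1/52) - 135*(-1/47)) = 4 - ((-31 + 25)*(1/52) + 135/47) = 4 - (-6*1/52 + 135/47) = 4 - (-3/26 + 135/47) = 4 - 1*3369/1222 = 4 - 3369/1222 = 1519/1222 ≈ 1.2430)
m*(-63) = (1519/1222)*(-63) = -95697/1222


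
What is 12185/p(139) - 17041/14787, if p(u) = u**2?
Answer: -149069566/285699627 ≈ -0.52177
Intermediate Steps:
12185/p(139) - 17041/14787 = 12185/(139**2) - 17041/14787 = 12185/19321 - 17041*1/14787 = 12185*(1/19321) - 17041/14787 = 12185/19321 - 17041/14787 = -149069566/285699627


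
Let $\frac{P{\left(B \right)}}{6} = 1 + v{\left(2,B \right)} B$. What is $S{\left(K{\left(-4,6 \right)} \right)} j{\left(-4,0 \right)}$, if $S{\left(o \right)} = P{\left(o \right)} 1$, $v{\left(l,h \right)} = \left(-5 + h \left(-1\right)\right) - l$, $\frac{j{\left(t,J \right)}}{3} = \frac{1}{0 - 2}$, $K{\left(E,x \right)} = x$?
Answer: $693$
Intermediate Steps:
$j{\left(t,J \right)} = - \frac{3}{2}$ ($j{\left(t,J \right)} = \frac{3}{0 - 2} = \frac{3}{-2} = 3 \left(- \frac{1}{2}\right) = - \frac{3}{2}$)
$v{\left(l,h \right)} = -5 - h - l$ ($v{\left(l,h \right)} = \left(-5 - h\right) - l = -5 - h - l$)
$P{\left(B \right)} = 6 + 6 B \left(-7 - B\right)$ ($P{\left(B \right)} = 6 \left(1 + \left(-5 - B - 2\right) B\right) = 6 \left(1 + \left(-7 - B\right) B\right) = 6 \left(1 + B \left(-7 - B\right)\right) = 6 + 6 B \left(-7 - B\right)$)
$S{\left(o \right)} = 6 - 6 o \left(7 + o\right)$ ($S{\left(o \right)} = \left(6 - 6 o \left(7 + o\right)\right) 1 = 6 - 6 o \left(7 + o\right)$)
$S{\left(K{\left(-4,6 \right)} \right)} j{\left(-4,0 \right)} = \left(6 - 36 \left(7 + 6\right)\right) \left(- \frac{3}{2}\right) = \left(6 - 36 \cdot 13\right) \left(- \frac{3}{2}\right) = \left(6 - 468\right) \left(- \frac{3}{2}\right) = \left(-462\right) \left(- \frac{3}{2}\right) = 693$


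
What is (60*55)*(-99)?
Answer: -326700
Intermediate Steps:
(60*55)*(-99) = 3300*(-99) = -326700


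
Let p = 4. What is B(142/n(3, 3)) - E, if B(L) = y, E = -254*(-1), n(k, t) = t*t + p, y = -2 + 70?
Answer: -186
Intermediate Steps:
y = 68
n(k, t) = 4 + t² (n(k, t) = t*t + 4 = t² + 4 = 4 + t²)
E = 254
B(L) = 68
B(142/n(3, 3)) - E = 68 - 1*254 = 68 - 254 = -186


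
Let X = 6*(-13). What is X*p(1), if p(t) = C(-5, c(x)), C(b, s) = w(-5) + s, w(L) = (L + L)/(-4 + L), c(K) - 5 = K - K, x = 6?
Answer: -1430/3 ≈ -476.67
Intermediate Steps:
c(K) = 5 (c(K) = 5 + (K - K) = 5 + 0 = 5)
w(L) = 2*L/(-4 + L) (w(L) = (2*L)/(-4 + L) = 2*L/(-4 + L))
C(b, s) = 10/9 + s (C(b, s) = 2*(-5)/(-4 - 5) + s = 2*(-5)/(-9) + s = 2*(-5)*(-⅑) + s = 10/9 + s)
p(t) = 55/9 (p(t) = 10/9 + 5 = 55/9)
X = -78
X*p(1) = -78*55/9 = -1430/3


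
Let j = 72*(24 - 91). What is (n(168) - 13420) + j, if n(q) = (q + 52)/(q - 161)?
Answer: -127488/7 ≈ -18213.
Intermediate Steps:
n(q) = (52 + q)/(-161 + q)
j = -4824 (j = 72*(-67) = -4824)
(n(168) - 13420) + j = ((52 + 168)/(-161 + 168) - 13420) - 4824 = (220/7 - 13420) - 4824 = -93720/7 - 4824 = -127488/7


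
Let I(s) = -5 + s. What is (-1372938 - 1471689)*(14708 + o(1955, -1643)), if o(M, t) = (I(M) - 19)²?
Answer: -10648772991063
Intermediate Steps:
o(M, t) = (-24 + M)² (o(M, t) = ((-5 + M) - 19)² = (-24 + M)²)
(-1372938 - 1471689)*(14708 + o(1955, -1643)) = (-1372938 - 1471689)*(14708 + (-24 + 1955)²) = -2844627*(14708 + 1931²) = -2844627*(14708 + 3728761) = -2844627*3743469 = -10648772991063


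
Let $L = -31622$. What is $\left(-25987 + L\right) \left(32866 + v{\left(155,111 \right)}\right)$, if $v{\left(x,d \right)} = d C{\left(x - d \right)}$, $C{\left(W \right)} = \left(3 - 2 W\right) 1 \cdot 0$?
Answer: $-1893377394$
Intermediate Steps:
$C{\left(W \right)} = 0$ ($C{\left(W \right)} = \left(3 - 2 W\right) 0 = 0$)
$v{\left(x,d \right)} = 0$ ($v{\left(x,d \right)} = d 0 = 0$)
$\left(-25987 + L\right) \left(32866 + v{\left(155,111 \right)}\right) = \left(-25987 - 31622\right) \left(32866 + 0\right) = \left(-57609\right) 32866 = -1893377394$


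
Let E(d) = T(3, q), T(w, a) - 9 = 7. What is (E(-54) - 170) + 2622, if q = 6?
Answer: 2468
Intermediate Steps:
T(w, a) = 16 (T(w, a) = 9 + 7 = 16)
E(d) = 16
(E(-54) - 170) + 2622 = (16 - 170) + 2622 = -154 + 2622 = 2468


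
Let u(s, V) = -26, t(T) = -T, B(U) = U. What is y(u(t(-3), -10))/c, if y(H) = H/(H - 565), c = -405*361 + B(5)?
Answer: -13/43202100 ≈ -3.0091e-7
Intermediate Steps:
c = -146200 (c = -405*361 + 5 = -146205 + 5 = -146200)
y(H) = H/(-565 + H)
y(u(t(-3), -10))/c = -26/(-565 - 26)/(-146200) = -26/(-591)*(-1/146200) = -26*(-1/591)*(-1/146200) = (26/591)*(-1/146200) = -13/43202100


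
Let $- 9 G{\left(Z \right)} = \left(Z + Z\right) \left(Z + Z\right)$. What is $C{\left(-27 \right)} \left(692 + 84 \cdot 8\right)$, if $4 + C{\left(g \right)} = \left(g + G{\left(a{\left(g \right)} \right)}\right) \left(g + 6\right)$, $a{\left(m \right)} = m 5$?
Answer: $232784332$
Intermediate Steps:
$a{\left(m \right)} = 5 m$
$G{\left(Z \right)} = - \frac{4 Z^{2}}{9}$ ($G{\left(Z \right)} = - \frac{\left(Z + Z\right) \left(Z + Z\right)}{9} = - \frac{2 Z 2 Z}{9} = - \frac{4 Z^{2}}{9}$)
$C{\left(g \right)} = -4 + \left(6 + g\right) \left(g - \frac{100 g^{2}}{9}\right)$ ($C{\left(g \right)} = -4 + \left(g - \frac{4 \left(5 g\right)^{2}}{9}\right) \left(g + 6\right) = -4 + \left(g - \frac{4 \cdot 25 g^{2}}{9}\right) \left(6 + g\right) = -4 + \left(g - \frac{100 g^{2}}{9}\right) \left(6 + g\right) = -4 + \left(6 + g\right) \left(g - \frac{100 g^{2}}{9}\right)$)
$C{\left(-27 \right)} \left(692 + 84 \cdot 8\right) = \left(-4 + 6 \left(-27\right) - \frac{197 \left(-27\right)^{2}}{3} - \frac{100 \left(-27\right)^{3}}{9}\right) \left(692 + 84 \cdot 8\right) = \left(-4 - 162 - 47871 - -218700\right) \left(692 + 672\right) = \left(-4 - 162 - 47871 + 218700\right) 1364 = 170663 \cdot 1364 = 232784332$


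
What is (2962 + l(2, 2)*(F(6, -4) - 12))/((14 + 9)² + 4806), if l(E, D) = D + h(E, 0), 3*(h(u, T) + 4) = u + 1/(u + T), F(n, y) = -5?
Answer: 17891/32010 ≈ 0.55892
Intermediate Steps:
h(u, T) = -4 + u/3 + 1/(3*(T + u)) (h(u, T) = -4 + (u + 1/(u + T))/3 = -4 + (u + 1/(T + u))/3 = -4 + (u/3 + 1/(3*(T + u))) = -4 + u/3 + 1/(3*(T + u)))
l(E, D) = D + (1 + E² - 12*E)/(3*E) (l(E, D) = D + (1 + E² - 12*0 - 12*E + 0*E)/(3*(0 + E)) = D + (1 + E² + 0 - 12*E + 0)/(3*E) = D + (1 + E² - 12*E)/(3*E))
(2962 + l(2, 2)*(F(6, -4) - 12))/((14 + 9)² + 4806) = (2962 + (-4 + 2 + (⅓)*2 + (⅓)/2)*(-5 - 12))/((14 + 9)² + 4806) = (2962 + (-4 + 2 + ⅔ + (⅓)*(½))*(-17))/(23² + 4806) = (2962 + (-4 + 2 + ⅔ + ⅙)*(-17))/(529 + 4806) = (2962 - 7/6*(-17))/5335 = (2962 + 119/6)*(1/5335) = (17891/6)*(1/5335) = 17891/32010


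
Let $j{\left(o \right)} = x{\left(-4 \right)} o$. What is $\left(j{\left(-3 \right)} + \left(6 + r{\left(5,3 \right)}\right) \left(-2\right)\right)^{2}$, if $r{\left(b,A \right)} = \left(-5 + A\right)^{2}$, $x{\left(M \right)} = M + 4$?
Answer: $400$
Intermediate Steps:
$x{\left(M \right)} = 4 + M$
$j{\left(o \right)} = 0$ ($j{\left(o \right)} = \left(4 - 4\right) o = 0 o = 0$)
$\left(j{\left(-3 \right)} + \left(6 + r{\left(5,3 \right)}\right) \left(-2\right)\right)^{2} = \left(0 + \left(6 + \left(-5 + 3\right)^{2}\right) \left(-2\right)\right)^{2} = \left(0 + \left(6 + \left(-2\right)^{2}\right) \left(-2\right)\right)^{2} = \left(0 + \left(6 + 4\right) \left(-2\right)\right)^{2} = \left(0 + 10 \left(-2\right)\right)^{2} = \left(0 - 20\right)^{2} = \left(-20\right)^{2} = 400$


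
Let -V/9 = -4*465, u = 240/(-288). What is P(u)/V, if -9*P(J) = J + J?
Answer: 1/90396 ≈ 1.1062e-5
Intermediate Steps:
u = -⅚ (u = 240*(-1/288) = -⅚ ≈ -0.83333)
P(J) = -2*J/9 (P(J) = -(J + J)/9 = -2*J/9)
V = 16740 (V = -(-36)*465 = -9*(-1860) = 16740)
P(u)/V = -2/9*(-⅚)/16740 = (5/27)*(1/16740) = 1/90396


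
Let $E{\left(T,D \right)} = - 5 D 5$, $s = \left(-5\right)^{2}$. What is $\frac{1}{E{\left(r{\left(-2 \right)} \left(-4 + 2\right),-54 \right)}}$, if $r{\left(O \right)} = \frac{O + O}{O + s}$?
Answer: $\frac{1}{1350} \approx 0.00074074$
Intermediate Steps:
$s = 25$
$r{\left(O \right)} = \frac{2 O}{25 + O}$ ($r{\left(O \right)} = \frac{O + O}{O + 25} = \frac{2 O}{25 + O}$)
$E{\left(T,D \right)} = - 25 D$
$\frac{1}{E{\left(r{\left(-2 \right)} \left(-4 + 2\right),-54 \right)}} = \frac{1}{\left(-25\right) \left(-54\right)} = \frac{1}{1350}$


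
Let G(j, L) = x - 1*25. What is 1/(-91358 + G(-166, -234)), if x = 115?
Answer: -1/91268 ≈ -1.0957e-5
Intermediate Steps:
G(j, L) = 90 (G(j, L) = 115 - 1*25 = 115 - 25 = 90)
1/(-91358 + G(-166, -234)) = 1/(-91358 + 90) = 1/(-91268) = -1/91268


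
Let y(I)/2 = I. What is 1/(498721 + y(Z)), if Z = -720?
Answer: 1/497281 ≈ 2.0109e-6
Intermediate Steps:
y(I) = 2*I
1/(498721 + y(Z)) = 1/(498721 + 2*(-720)) = 1/(498721 - 1440) = 1/497281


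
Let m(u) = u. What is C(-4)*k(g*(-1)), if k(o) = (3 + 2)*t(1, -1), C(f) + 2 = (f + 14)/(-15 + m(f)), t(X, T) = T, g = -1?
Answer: 240/19 ≈ 12.632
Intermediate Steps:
C(f) = -2 + (14 + f)/(-15 + f) (C(f) = -2 + (f + 14)/(-15 + f) = -2 + (14 + f)/(-15 + f))
k(o) = -5 (k(o) = (3 + 2)*(-1) = 5*(-1) = -5)
C(-4)*k(g*(-1)) = ((44 - 1*(-4))/(-15 - 4))*(-5) = ((44 + 4)/(-19))*(-5) = -1/19*48*(-5) = -48/19*(-5) = 240/19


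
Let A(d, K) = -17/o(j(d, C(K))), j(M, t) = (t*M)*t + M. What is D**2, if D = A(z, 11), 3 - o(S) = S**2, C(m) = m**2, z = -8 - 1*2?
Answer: 289/459622848504276061609 ≈ 6.2878e-19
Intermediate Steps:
z = -10 (z = -8 - 2 = -10)
j(M, t) = M + M*t**2 (j(M, t) = (M*t)*t + M = M*t**2 + M = M + M*t**2)
o(S) = 3 - S**2
A(d, K) = -17/(3 - d**2*(1 + K**4)**2) (A(d, K) = -17/(3 - (d*(1 + (K**2)**2))**2) = -17/(3 - (d*(1 + K**4))**2) = -17/(3 - d**2*(1 + K**4)**2))
D = 17/21438816397 (D = 17/(-3 + (-10)**2*(1 + 11**4)**2) = 17/(-3 + 100*(1 + 14641)**2) = 17/(-3 + 100*14642**2) = 17/(-3 + 100*214388164) = 17/(-3 + 21438816400) = 17/21438816397 ≈ 7.9295e-10)
D**2 = (17/21438816397)**2 = 289/459622848504276061609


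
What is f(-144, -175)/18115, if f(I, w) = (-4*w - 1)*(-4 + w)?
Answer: -125121/18115 ≈ -6.9070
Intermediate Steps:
f(I, w) = (-1 - 4*w)*(-4 + w)
f(-144, -175)/18115 = (4 - 4*(-175)**2 + 15*(-175))/18115 = (4 - 4*30625 - 2625)*(1/18115) = (4 - 122500 - 2625)*(1/18115) = -125121*1/18115 = -125121/18115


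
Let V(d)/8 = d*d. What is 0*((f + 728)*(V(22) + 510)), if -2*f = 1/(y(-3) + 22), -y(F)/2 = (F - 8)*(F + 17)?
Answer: 0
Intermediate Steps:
V(d) = 8*d² (V(d) = 8*(d*d) = 8*d²)
y(F) = -2*(-8 + F)*(17 + F) (y(F) = -2*(F - 8)*(F + 17) = -2*(-8 + F)*(17 + F))
f = -1/660 (f = -1/(2*((272 - 18*(-3) - 2*(-3)²) + 22)) = -1/(2*((272 + 54 - 2*9) + 22)) = -1/(2*((272 + 54 - 18) + 22)) = -1/(2*(308 + 22)) = -½/330 = -½*1/330 = -1/660 ≈ -0.0015152)
0*((f + 728)*(V(22) + 510)) = 0*((-1/660 + 728)*(8*22² + 510)) = 0*(480479*(8*484 + 510)/660) = 0*(480479*(3872 + 510)/660) = 0*((480479/660)*4382) = 0*(1052729489/330) = 0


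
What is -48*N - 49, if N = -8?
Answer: 335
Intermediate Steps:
-48*N - 49 = -48*(-8) - 49 = 384 - 49 = 335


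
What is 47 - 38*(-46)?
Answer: 1795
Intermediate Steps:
47 - 38*(-46) = 47 + 1748 = 1795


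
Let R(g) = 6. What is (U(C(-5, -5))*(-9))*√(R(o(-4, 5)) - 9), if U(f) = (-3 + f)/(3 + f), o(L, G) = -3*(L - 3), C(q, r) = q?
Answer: -36*I*√3 ≈ -62.354*I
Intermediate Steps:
o(L, G) = 9 - 3*L (o(L, G) = -3*(-3 + L) = 9 - 3*L)
U(f) = (-3 + f)/(3 + f)
(U(C(-5, -5))*(-9))*√(R(o(-4, 5)) - 9) = (((-3 - 5)/(3 - 5))*(-9))*√(6 - 9) = ((-8/(-2))*(-9))*√(-3) = (-½*(-8)*(-9))*(I*√3) = (4*(-9))*(I*√3) = -36*I*√3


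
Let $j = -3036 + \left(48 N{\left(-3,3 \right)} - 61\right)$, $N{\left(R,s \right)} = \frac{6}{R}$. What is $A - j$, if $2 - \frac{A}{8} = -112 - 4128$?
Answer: $37129$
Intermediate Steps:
$j = -3193$ ($j = -3036 + \left(48 \frac{6}{-3} - 61\right) = -3036 + \left(48 \cdot 6 \left(- \frac{1}{3}\right) - 61\right) = -3036 + \left(48 \left(-2\right) - 61\right) = -3036 - 157 = -3193$)
$A = 33936$ ($A = 16 - 8 \left(-112 - 4128\right) = 16 - -33920 = 16 + 33920 = 33936$)
$A - j = 33936 - -3193 = 33936 + 3193 = 37129$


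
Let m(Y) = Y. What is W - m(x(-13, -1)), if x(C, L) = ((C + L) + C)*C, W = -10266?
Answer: -10617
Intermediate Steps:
x(C, L) = C*(L + 2*C) (x(C, L) = (L + 2*C)*C = C*(L + 2*C))
W - m(x(-13, -1)) = -10266 - (-13)*(-1 + 2*(-13)) = -10266 - (-13)*(-1 - 26) = -10266 - (-13)*(-27) = -10266 - 1*351 = -10266 - 351 = -10617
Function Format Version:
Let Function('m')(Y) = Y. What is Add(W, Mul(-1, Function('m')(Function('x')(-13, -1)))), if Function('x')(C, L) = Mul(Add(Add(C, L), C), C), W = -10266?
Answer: -10617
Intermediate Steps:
Function('x')(C, L) = Mul(C, Add(L, Mul(2, C))) (Function('x')(C, L) = Mul(Add(L, Mul(2, C)), C) = Mul(C, Add(L, Mul(2, C))))
Add(W, Mul(-1, Function('m')(Function('x')(-13, -1)))) = Add(-10266, Mul(-1, Mul(-13, Add(-1, Mul(2, -13))))) = Add(-10266, Mul(-1, Mul(-13, Add(-1, -26)))) = Add(-10266, Mul(-1, Mul(-13, -27))) = Add(-10266, Mul(-1, 351)) = Add(-10266, -351) = -10617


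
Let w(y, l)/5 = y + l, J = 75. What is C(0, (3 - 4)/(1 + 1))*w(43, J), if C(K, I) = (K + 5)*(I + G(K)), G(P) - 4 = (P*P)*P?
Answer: 10325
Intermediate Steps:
G(P) = 4 + P³ (G(P) = 4 + (P*P)*P = 4 + P²*P = 4 + P³)
C(K, I) = (5 + K)*(4 + I + K³) (C(K, I) = (K + 5)*(I + (4 + K³)) = (5 + K)*(4 + I + K³))
w(y, l) = 5*l + 5*y (w(y, l) = 5*(y + l) = 5*(l + y) = 5*l + 5*y)
C(0, (3 - 4)/(1 + 1))*w(43, J) = (20 + 5*((3 - 4)/(1 + 1)) + 5*0³ + ((3 - 4)/(1 + 1))*0 + 0*(4 + 0³))*(5*75 + 5*43) = (20 + 5*(-1/2) + 5*0 - 1/2*0 + 0*(4 + 0))*(375 + 215) = (20 + 5*(-1*½) + 0 - 1*½*0 + 0*4)*590 = (20 + 5*(-½) + 0 - ½*0 + 0)*590 = (20 - 5/2 + 0 + 0 + 0)*590 = (35/2)*590 = 10325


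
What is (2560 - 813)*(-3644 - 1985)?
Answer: -9833863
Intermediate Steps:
(2560 - 813)*(-3644 - 1985) = 1747*(-5629) = -9833863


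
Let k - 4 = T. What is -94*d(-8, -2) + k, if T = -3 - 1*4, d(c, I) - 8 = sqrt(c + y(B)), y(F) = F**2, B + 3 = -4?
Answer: -755 - 94*sqrt(41) ≈ -1356.9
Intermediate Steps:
B = -7 (B = -3 - 4 = -7)
d(c, I) = 8 + sqrt(49 + c) (d(c, I) = 8 + sqrt(c + (-7)**2) = 8 + sqrt(c + 49) = 8 + sqrt(49 + c))
T = -7 (T = -3 - 4 = -7)
k = -3 (k = 4 - 7 = -3)
-94*d(-8, -2) + k = -94*(8 + sqrt(49 - 8)) - 3 = -94*(8 + sqrt(41)) - 3 = (-752 - 94*sqrt(41)) - 3 = -755 - 94*sqrt(41)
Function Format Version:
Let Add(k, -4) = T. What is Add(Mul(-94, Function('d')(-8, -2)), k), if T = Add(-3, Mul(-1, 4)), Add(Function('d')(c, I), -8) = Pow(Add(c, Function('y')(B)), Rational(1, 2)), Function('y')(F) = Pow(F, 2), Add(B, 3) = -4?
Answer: Add(-755, Mul(-94, Pow(41, Rational(1, 2)))) ≈ -1356.9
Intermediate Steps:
B = -7 (B = Add(-3, -4) = -7)
Function('d')(c, I) = Add(8, Pow(Add(49, c), Rational(1, 2))) (Function('d')(c, I) = Add(8, Pow(Add(c, Pow(-7, 2)), Rational(1, 2))) = Add(8, Pow(Add(c, 49), Rational(1, 2))) = Add(8, Pow(Add(49, c), Rational(1, 2))))
T = -7 (T = Add(-3, -4) = -7)
k = -3 (k = Add(4, -7) = -3)
Add(Mul(-94, Function('d')(-8, -2)), k) = Add(Mul(-94, Add(8, Pow(Add(49, -8), Rational(1, 2)))), -3) = Add(Mul(-94, Add(8, Pow(41, Rational(1, 2)))), -3) = Add(Add(-752, Mul(-94, Pow(41, Rational(1, 2)))), -3) = Add(-755, Mul(-94, Pow(41, Rational(1, 2))))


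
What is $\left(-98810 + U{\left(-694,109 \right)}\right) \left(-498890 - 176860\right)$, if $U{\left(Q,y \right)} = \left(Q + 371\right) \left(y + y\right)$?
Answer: $114353118000$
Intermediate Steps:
$U{\left(Q,y \right)} = 2 y \left(371 + Q\right)$ ($U{\left(Q,y \right)} = \left(371 + Q\right) 2 y = 2 y \left(371 + Q\right)$)
$\left(-98810 + U{\left(-694,109 \right)}\right) \left(-498890 - 176860\right) = \left(-98810 + 2 \cdot 109 \left(371 - 694\right)\right) \left(-498890 - 176860\right) = \left(-98810 + 2 \cdot 109 \left(-323\right)\right) \left(-498890 - 176860\right) = \left(-98810 - 70414\right) \left(-675750\right) = \left(-169224\right) \left(-675750\right) = 114353118000$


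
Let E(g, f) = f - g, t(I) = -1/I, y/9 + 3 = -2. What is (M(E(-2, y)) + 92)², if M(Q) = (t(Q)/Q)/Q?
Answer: 53504031476025/6321363049 ≈ 8464.0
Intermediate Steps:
y = -45 (y = -27 + 9*(-2) = -27 - 18 = -45)
M(Q) = -1/Q³ (M(Q) = ((-1/Q)/Q)/Q = (-1/Q²)/Q = -1/Q³)
(M(E(-2, y)) + 92)² = (-1/(-45 - 1*(-2))³ + 92)² = (-1/(-45 + 2)³ + 92)² = (-1/(-43)³ + 92)² = (-1*(-1/79507) + 92)² = (1/79507 + 92)² = (7314645/79507)² = 53504031476025/6321363049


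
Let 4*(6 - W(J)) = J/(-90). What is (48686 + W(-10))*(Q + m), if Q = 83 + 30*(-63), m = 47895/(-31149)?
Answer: -16458121695953/186894 ≈ -8.8061e+7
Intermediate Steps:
m = -15965/10383 (m = 47895*(-1/31149) = -15965/10383 ≈ -1.5376)
Q = -1807 (Q = 83 - 1890 = -1807)
W(J) = 6 + J/360 (W(J) = 6 - J/(4*(-90)) = 6 - J*(-1)/(4*90) = 6 - (-1)*J/360 = 6 + J/360)
(48686 + W(-10))*(Q + m) = (48686 + (6 + (1/360)*(-10)))*(-1807 - 15965/10383) = (48686 + (6 - 1/36))*(-18778046/10383) = (48686 + 215/36)*(-18778046/10383) = (1752911/36)*(-18778046/10383) = -16458121695953/186894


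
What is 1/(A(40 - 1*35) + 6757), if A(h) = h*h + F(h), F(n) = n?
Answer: 1/6787 ≈ 0.00014734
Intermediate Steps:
A(h) = h + h² (A(h) = h*h + h = h² + h = h + h²)
1/(A(40 - 1*35) + 6757) = 1/((40 - 1*35)*(1 + (40 - 1*35)) + 6757) = 1/((40 - 35)*(1 + (40 - 35)) + 6757) = 1/(5*(1 + 5) + 6757) = 1/(5*6 + 6757) = 1/(30 + 6757) = 1/6787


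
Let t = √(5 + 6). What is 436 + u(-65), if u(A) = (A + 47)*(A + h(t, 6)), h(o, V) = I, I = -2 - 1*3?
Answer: 1696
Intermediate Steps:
t = √11 ≈ 3.3166
I = -5 (I = -2 - 3 = -5)
h(o, V) = -5
u(A) = (-5 + A)*(47 + A) (u(A) = (A + 47)*(A - 5) = (47 + A)*(-5 + A) = (-5 + A)*(47 + A))
436 + u(-65) = 436 + (-235 + (-65)² + 42*(-65)) = 436 + (-235 + 4225 - 2730) = 436 + 1260 = 1696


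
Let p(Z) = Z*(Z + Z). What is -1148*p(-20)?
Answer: -918400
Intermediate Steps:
p(Z) = 2*Z² (p(Z) = Z*(2*Z) = 2*Z²)
-1148*p(-20) = -2296*(-20)² = -2296*400 = -1148*800 = -918400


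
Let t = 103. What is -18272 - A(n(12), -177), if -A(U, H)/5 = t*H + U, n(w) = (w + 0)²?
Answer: -108707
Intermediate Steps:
n(w) = w²
A(U, H) = -515*H - 5*U (A(U, H) = -5*(103*H + U) = -5*(U + 103*H) = -515*H - 5*U)
-18272 - A(n(12), -177) = -18272 - (-515*(-177) - 5*12²) = -18272 - (91155 - 5*144) = -18272 - (91155 - 720) = -18272 - 1*90435 = -18272 - 90435 = -108707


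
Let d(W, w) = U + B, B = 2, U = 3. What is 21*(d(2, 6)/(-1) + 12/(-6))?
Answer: -147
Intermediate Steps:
d(W, w) = 5 (d(W, w) = 3 + 2 = 5)
21*(d(2, 6)/(-1) + 12/(-6)) = 21*(5/(-1) + 12/(-6)) = 21*(5*(-1) + 12*(-⅙)) = 21*(-5 - 2) = 21*(-7) = -147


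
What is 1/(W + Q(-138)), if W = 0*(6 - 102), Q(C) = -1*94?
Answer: -1/94 ≈ -0.010638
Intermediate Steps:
Q(C) = -94
W = 0 (W = 0*(-96) = 0)
1/(W + Q(-138)) = 1/(0 - 94) = 1/(-94) = -1/94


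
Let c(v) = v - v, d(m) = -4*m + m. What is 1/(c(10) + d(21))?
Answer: -1/63 ≈ -0.015873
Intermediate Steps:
d(m) = -3*m
c(v) = 0
1/(c(10) + d(21)) = 1/(0 - 3*21) = 1/(0 - 63) = 1/(-63) = -1/63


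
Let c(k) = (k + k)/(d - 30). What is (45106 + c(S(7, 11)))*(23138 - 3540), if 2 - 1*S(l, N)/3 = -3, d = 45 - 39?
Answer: 1767925781/2 ≈ 8.8396e+8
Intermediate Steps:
d = 6
S(l, N) = 15 (S(l, N) = 6 - 3*(-3) = 6 + 9 = 15)
c(k) = -k/12 (c(k) = (k + k)/(6 - 30) = (2*k)/(-24) = (2*k)*(-1/24) = -k/12)
(45106 + c(S(7, 11)))*(23138 - 3540) = (45106 - 1/12*15)*(23138 - 3540) = (45106 - 5/4)*19598 = (180419/4)*19598 = 1767925781/2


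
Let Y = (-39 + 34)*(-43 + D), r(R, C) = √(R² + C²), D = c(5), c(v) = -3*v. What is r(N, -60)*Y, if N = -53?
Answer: 290*√6409 ≈ 23216.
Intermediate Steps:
D = -15 (D = -3*5 = -15)
r(R, C) = √(C² + R²)
Y = 290 (Y = (-39 + 34)*(-43 - 15) = -5*(-58) = 290)
r(N, -60)*Y = √((-60)² + (-53)²)*290 = √(3600 + 2809)*290 = √6409*290 = 290*√6409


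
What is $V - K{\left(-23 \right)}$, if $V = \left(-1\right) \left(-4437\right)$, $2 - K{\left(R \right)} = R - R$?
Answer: $4435$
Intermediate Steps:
$K{\left(R \right)} = 2$ ($K{\left(R \right)} = 2 - \left(R - R\right) = 2 - 0 = 2 + 0 = 2$)
$V = 4437$
$V - K{\left(-23 \right)} = 4437 - 2 = 4435$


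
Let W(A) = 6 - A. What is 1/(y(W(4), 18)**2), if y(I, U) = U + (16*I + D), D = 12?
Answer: 1/3844 ≈ 0.00026015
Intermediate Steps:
y(I, U) = 12 + U + 16*I (y(I, U) = U + (16*I + 12) = U + (12 + 16*I) = 12 + U + 16*I)
1/(y(W(4), 18)**2) = 1/((12 + 18 + 16*(6 - 1*4))**2) = 1/((12 + 18 + 16*(6 - 4))**2) = 1/((12 + 18 + 16*2)**2) = 1/((12 + 18 + 32)**2) = 1/(62**2) = 1/3844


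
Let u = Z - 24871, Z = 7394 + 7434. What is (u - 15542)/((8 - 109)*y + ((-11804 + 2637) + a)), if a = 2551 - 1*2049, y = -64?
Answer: 25585/2201 ≈ 11.624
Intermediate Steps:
a = 502 (a = 2551 - 2049 = 502)
Z = 14828
u = -10043 (u = 14828 - 24871 = -10043)
(u - 15542)/((8 - 109)*y + ((-11804 + 2637) + a)) = (-10043 - 15542)/((8 - 109)*(-64) + ((-11804 + 2637) + 502)) = -25585/(-101*(-64) + (-9167 + 502)) = -25585/(6464 - 8665) = -25585/(-2201) = -25585*(-1/2201) = 25585/2201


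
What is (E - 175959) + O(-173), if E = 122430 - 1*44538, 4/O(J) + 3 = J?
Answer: -4314949/44 ≈ -98067.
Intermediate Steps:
O(J) = 4/(-3 + J)
E = 77892 (E = 122430 - 44538 = 77892)
(E - 175959) + O(-173) = (77892 - 175959) + 4/(-3 - 173) = -98067 + 4/(-176) = -98067 + 4*(-1/176) = -98067 - 1/44 = -4314949/44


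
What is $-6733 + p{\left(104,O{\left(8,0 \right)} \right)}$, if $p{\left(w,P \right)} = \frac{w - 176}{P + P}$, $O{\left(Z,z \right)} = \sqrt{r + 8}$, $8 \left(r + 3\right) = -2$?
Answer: $-6733 - \frac{72 \sqrt{19}}{19} \approx -6749.5$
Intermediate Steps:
$r = - \frac{13}{4}$ ($r = -3 + \frac{1}{8} \left(-2\right) = -3 - \frac{1}{4} = - \frac{13}{4} \approx -3.25$)
$O{\left(Z,z \right)} = \frac{\sqrt{19}}{2}$ ($O{\left(Z,z \right)} = \sqrt{- \frac{13}{4} + 8} = \sqrt{\frac{19}{4}} = \frac{\sqrt{19}}{2}$)
$p{\left(w,P \right)} = \frac{-176 + w}{2 P}$ ($p{\left(w,P \right)} = \frac{w - 176}{2 P} = \left(w - 176\right) \frac{1}{2 P} = \left(-176 + w\right) \frac{1}{2 P} = \frac{-176 + w}{2 P}$)
$-6733 + p{\left(104,O{\left(8,0 \right)} \right)} = -6733 + \frac{-176 + 104}{2 \frac{\sqrt{19}}{2}} = -6733 + \frac{1}{2} \frac{2 \sqrt{19}}{19} \left(-72\right) = -6733 - \frac{72 \sqrt{19}}{19}$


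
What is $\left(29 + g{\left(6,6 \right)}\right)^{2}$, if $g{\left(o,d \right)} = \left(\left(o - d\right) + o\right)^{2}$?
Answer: $4225$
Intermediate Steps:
$g{\left(o,d \right)} = \left(- d + 2 o\right)^{2}$
$\left(29 + g{\left(6,6 \right)}\right)^{2} = \left(29 + \left(6 - 12\right)^{2}\right)^{2} = \left(29 + \left(-6\right)^{2}\right)^{2} = \left(29 + 36\right)^{2} = 65^{2} = 4225$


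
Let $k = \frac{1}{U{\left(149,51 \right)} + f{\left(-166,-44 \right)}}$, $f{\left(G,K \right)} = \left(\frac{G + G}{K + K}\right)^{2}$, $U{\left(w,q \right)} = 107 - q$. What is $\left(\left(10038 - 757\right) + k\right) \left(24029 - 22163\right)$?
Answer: $\frac{196234479574}{11331} \approx 1.7318 \cdot 10^{7}$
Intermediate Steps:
$f{\left(G,K \right)} = \frac{G^{2}}{K^{2}}$ ($f{\left(G,K \right)} = \left(\frac{2 G}{2 K}\right)^{2} = \left(2 G \frac{1}{2 K}\right)^{2} = \left(\frac{G}{K}\right)^{2} = \frac{G^{2}}{K^{2}}$)
$k = \frac{484}{33993}$ ($k = \frac{1}{\left(107 - 51\right) + \frac{\left(-166\right)^{2}}{1936}} = \frac{1}{\left(107 - 51\right) + 27556 \cdot \frac{1}{1936}} = \frac{1}{56 + \frac{6889}{484}} = \frac{1}{\frac{33993}{484}} = \frac{484}{33993} \approx 0.014238$)
$\left(\left(10038 - 757\right) + k\right) \left(24029 - 22163\right) = \left(\left(10038 - 757\right) + \frac{484}{33993}\right) \left(24029 - 22163\right) = \left(\left(10038 - 757\right) + \frac{484}{33993}\right) 1866 = \left(9281 + \frac{484}{33993}\right) 1866 = \frac{315489517}{33993} \cdot 1866 = \frac{196234479574}{11331}$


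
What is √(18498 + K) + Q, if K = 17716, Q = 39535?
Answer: 39535 + √36214 ≈ 39725.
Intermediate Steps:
√(18498 + K) + Q = √(18498 + 17716) + 39535 = √36214 + 39535 = 39535 + √36214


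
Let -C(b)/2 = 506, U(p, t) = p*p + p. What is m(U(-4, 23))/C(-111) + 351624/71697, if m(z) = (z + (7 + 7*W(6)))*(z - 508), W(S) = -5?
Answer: -17761992/6046447 ≈ -2.9376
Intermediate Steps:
U(p, t) = p + p² (U(p, t) = p² + p = p + p²)
C(b) = -1012 (C(b) = -2*506 = -1012)
m(z) = (-508 + z)*(-28 + z) (m(z) = (z + (7 + 7*(-5)))*(z - 508) = (z + (7 - 35))*(-508 + z) = (z - 28)*(-508 + z) = (-28 + z)*(-508 + z) = (-508 + z)*(-28 + z))
m(U(-4, 23))/C(-111) + 351624/71697 = (14224 + (-4*(1 - 4))² - (-2144)*(1 - 4))/(-1012) + 351624/71697 = (14224 + (-4*(-3))² - (-2144)*(-3))*(-1/1012) + 351624*(1/71697) = (14224 + 12² - 536*12)*(-1/1012) + 117208/23899 = (14224 + 144 - 6432)*(-1/1012) + 117208/23899 = 7936*(-1/1012) + 117208/23899 = -1984/253 + 117208/23899 = -17761992/6046447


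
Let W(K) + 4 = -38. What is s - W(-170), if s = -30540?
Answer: -30498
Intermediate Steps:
W(K) = -42 (W(K) = -4 - 38 = -42)
s - W(-170) = -30540 - 1*(-42) = -30540 + 42 = -30498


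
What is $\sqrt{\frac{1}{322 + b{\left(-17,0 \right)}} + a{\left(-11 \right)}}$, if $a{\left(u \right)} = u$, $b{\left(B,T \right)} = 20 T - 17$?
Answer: $\frac{i \sqrt{1022970}}{305} \approx 3.3161 i$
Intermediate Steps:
$b{\left(B,T \right)} = -17 + 20 T$
$\sqrt{\frac{1}{322 + b{\left(-17,0 \right)}} + a{\left(-11 \right)}} = \sqrt{\frac{1}{322 + \left(-17 + 20 \cdot 0\right)} - 11} = \sqrt{\frac{1}{322 + \left(-17 + 0\right)} - 11} = \sqrt{\frac{1}{322 - 17} - 11} = \sqrt{\frac{1}{305} - 11} = \sqrt{- \frac{3354}{305}} = \frac{i \sqrt{1022970}}{305}$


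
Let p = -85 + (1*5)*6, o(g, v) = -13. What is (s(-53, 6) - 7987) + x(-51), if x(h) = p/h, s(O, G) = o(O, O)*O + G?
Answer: -371837/51 ≈ -7290.9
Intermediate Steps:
s(O, G) = G - 13*O (s(O, G) = -13*O + G = G - 13*O)
p = -55 (p = -85 + 5*6 = -85 + 30 = -55)
x(h) = -55/h
(s(-53, 6) - 7987) + x(-51) = ((6 - 13*(-53)) - 7987) - 55/(-51) = ((6 + 689) - 7987) - 55*(-1/51) = (695 - 7987) + 55/51 = -7292 + 55/51 = -371837/51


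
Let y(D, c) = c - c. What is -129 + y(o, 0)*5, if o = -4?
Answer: -129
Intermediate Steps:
y(D, c) = 0
-129 + y(o, 0)*5 = -129 + 0*5 = -129 + 0 = -129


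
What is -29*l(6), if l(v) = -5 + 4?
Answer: 29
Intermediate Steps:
l(v) = -1
-29*l(6) = -29*(-1) = 29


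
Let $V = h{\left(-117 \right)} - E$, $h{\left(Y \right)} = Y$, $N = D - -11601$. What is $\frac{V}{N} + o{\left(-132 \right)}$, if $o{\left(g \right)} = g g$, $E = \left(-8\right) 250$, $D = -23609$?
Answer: $\frac{209225509}{12008} \approx 17424.0$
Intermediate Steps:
$N = -12008$ ($N = -23609 - -11601 = -23609 + 11601 = -12008$)
$E = -2000$
$o{\left(g \right)} = g^{2}$
$V = 1883$ ($V = -117 - -2000 = -117 + 2000 = 1883$)
$\frac{V}{N} + o{\left(-132 \right)} = \frac{1883}{-12008} + \left(-132\right)^{2} = 1883 \left(- \frac{1}{12008}\right) + 17424 = - \frac{1883}{12008} + 17424 = \frac{209225509}{12008}$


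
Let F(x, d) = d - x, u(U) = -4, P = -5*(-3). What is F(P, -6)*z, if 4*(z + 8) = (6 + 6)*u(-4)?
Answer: 420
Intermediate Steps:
P = 15
z = -20 (z = -8 + ((6 + 6)*(-4))/4 = -8 + (12*(-4))/4 = -8 + (¼)*(-48) = -8 - 12 = -20)
F(P, -6)*z = (-6 - 1*15)*(-20) = (-6 - 15)*(-20) = -21*(-20) = 420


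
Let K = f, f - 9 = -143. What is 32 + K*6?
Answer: -772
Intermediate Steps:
f = -134 (f = 9 - 143 = -134)
K = -134
32 + K*6 = 32 - 134*6 = 32 - 804 = -772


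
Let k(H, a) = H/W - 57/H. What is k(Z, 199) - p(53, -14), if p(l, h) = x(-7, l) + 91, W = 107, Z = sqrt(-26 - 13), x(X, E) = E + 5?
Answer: -149 + 2046*I*sqrt(39)/1391 ≈ -149.0 + 9.1857*I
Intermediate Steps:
x(X, E) = 5 + E
Z = I*sqrt(39) (Z = sqrt(-39) = I*sqrt(39) ≈ 6.245*I)
k(H, a) = -57/H + H/107 (k(H, a) = H/107 - 57/H = -57/H + H/107)
p(l, h) = 96 + l (p(l, h) = (5 + l) + 91 = 96 + l)
k(Z, 199) - p(53, -14) = (-57*(-I*sqrt(39)/39) + (I*sqrt(39))/107) - (96 + 53) = (-(-19)*I*sqrt(39)/13 + I*sqrt(39)/107) - 1*149 = (19*I*sqrt(39)/13 + I*sqrt(39)/107) - 149 = 2046*I*sqrt(39)/1391 - 149 = -149 + 2046*I*sqrt(39)/1391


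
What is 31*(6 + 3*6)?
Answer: 744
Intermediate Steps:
31*(6 + 3*6) = 31*(6 + 18) = 31*24 = 744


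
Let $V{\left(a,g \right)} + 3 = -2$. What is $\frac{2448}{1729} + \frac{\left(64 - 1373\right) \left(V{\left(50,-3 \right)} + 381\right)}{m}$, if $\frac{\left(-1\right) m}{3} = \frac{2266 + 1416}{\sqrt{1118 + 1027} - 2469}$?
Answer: $- \frac{50025184028}{454727} + \frac{35156 \sqrt{2145}}{789} \approx -1.0795 \cdot 10^{5}$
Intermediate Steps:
$V{\left(a,g \right)} = -5$ ($V{\left(a,g \right)} = -3 - 2 = -5$)
$m = - \frac{11046}{-2469 + \sqrt{2145}}$ ($m = - 3 \frac{2266 + 1416}{\sqrt{1118 + 1027} - 2469} = - 3 \frac{3682}{\sqrt{2145} - 2469} = - 3 \frac{3682}{-2469 + \sqrt{2145}} = - \frac{11046}{-2469 + \sqrt{2145}} \approx 4.5594$)
$\frac{2448}{1729} + \frac{\left(64 - 1373\right) \left(V{\left(50,-3 \right)} + 381\right)}{m} = \frac{2448}{1729} + \frac{\left(64 - 1373\right) \left(-5 + 381\right)}{\frac{4545429}{1015636} + \frac{1841 \sqrt{2145}}{1015636}} = 2448 \cdot \frac{1}{1729} + \frac{\left(-1309\right) 376}{\frac{4545429}{1015636} + \frac{1841 \sqrt{2145}}{1015636}} = \frac{2448}{1729} - \frac{492184}{\frac{4545429}{1015636} + \frac{1841 \sqrt{2145}}{1015636}}$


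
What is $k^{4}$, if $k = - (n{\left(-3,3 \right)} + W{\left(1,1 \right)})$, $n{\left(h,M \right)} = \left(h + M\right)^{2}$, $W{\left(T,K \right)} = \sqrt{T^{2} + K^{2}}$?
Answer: $4$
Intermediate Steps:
$W{\left(T,K \right)} = \sqrt{K^{2} + T^{2}}$
$n{\left(h,M \right)} = \left(M + h\right)^{2}$
$k = - \sqrt{2}$ ($k = - (\left(3 - 3\right)^{2} + \sqrt{1^{2} + 1^{2}}) = - (0^{2} + \sqrt{1 + 1}) = - (0 + \sqrt{2}) = - \sqrt{2} \approx -1.4142$)
$k^{4} = \left(- \sqrt{2}\right)^{4} = 4$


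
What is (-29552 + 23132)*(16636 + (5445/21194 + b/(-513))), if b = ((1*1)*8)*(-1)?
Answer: -193539715547030/1812087 ≈ -1.0680e+8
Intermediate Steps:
b = -8 (b = (1*8)*(-1) = 8*(-1) = -8)
(-29552 + 23132)*(16636 + (5445/21194 + b/(-513))) = (-29552 + 23132)*(16636 + (5445/21194 - 8/(-513))) = -6420*(16636 + (5445*(1/21194) - 8*(-1/513))) = -6420*(16636 + (5445/21194 + 8/513)) = -6420*(16636 + 2962837/10872522) = -6420*180878238829/10872522 = -193539715547030/1812087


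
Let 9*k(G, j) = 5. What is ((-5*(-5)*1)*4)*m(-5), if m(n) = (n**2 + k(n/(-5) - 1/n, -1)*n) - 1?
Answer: 19100/9 ≈ 2122.2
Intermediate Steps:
k(G, j) = 5/9 (k(G, j) = (1/9)*5 = 5/9)
m(n) = -1 + n**2 + 5*n/9 (m(n) = (n**2 + 5*n/9) - 1 = -1 + n**2 + 5*n/9)
((-5*(-5)*1)*4)*m(-5) = ((-5*(-5)*1)*4)*(-1 + (-5)**2 + (5/9)*(-5)) = ((25*1)*4)*(-1 + 25 - 25/9) = (25*4)*(191/9) = 100*(191/9) = 19100/9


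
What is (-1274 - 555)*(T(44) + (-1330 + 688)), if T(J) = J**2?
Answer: -2366726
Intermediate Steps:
(-1274 - 555)*(T(44) + (-1330 + 688)) = (-1274 - 555)*(44**2 + (-1330 + 688)) = -1829*(1936 - 642) = -1829*1294 = -2366726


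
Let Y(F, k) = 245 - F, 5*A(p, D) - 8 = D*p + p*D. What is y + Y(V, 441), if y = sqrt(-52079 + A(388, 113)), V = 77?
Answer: 168 + I*sqrt(863495)/5 ≈ 168.0 + 185.85*I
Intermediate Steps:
A(p, D) = 8/5 + 2*D*p/5 (A(p, D) = 8/5 + (D*p + p*D)/5 = 8/5 + (D*p + D*p)/5 = 8/5 + (2*D*p)/5 = 8/5 + 2*D*p/5)
y = I*sqrt(863495)/5 (y = sqrt(-52079 + (8/5 + (2/5)*113*388)) = sqrt(-52079 + (8/5 + 87688/5)) = sqrt(-52079 + 87696/5) = sqrt(-172699/5) = I*sqrt(863495)/5 ≈ 185.85*I)
y + Y(V, 441) = I*sqrt(863495)/5 + (245 - 1*77) = I*sqrt(863495)/5 + (245 - 77) = I*sqrt(863495)/5 + 168 = 168 + I*sqrt(863495)/5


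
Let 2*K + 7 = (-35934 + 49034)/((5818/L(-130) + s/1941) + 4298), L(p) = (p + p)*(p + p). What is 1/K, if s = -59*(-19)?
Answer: -564034529138/1114684871983 ≈ -0.50600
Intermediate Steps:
s = 1121
L(p) = 4*p**2 (L(p) = (2*p)*(2*p) = 4*p**2)
K = -1114684871983/564034529138 (K = -7/2 + ((-35934 + 49034)/((5818/((4*(-130)**2)) + 1121/1941) + 4298))/2 = -7/2 + (13100/((5818/((4*16900)) + 1121*(1/1941)) + 4298))/2 = -7/2 + (13100/((5818/67600 + 1121/1941) + 4298))/2 = -7/2 + (13100/((5818*(1/67600) + 1121/1941) + 4298))/2 = -7/2 + (13100/((2909/33800 + 1121/1941) + 4298))/2 = -7/2 + (13100/(43536169/65605800 + 4298))/2 = -7/2 + (13100/(282017264569/65605800))/2 = -7/2 + (13100*(65605800/282017264569))/2 = -7/2 + (1/2)*(859435980000/282017264569) = -7/2 + 429717990000/282017264569 = -1114684871983/564034529138 ≈ -1.9763)
1/K = 1/(-1114684871983/564034529138) = -564034529138/1114684871983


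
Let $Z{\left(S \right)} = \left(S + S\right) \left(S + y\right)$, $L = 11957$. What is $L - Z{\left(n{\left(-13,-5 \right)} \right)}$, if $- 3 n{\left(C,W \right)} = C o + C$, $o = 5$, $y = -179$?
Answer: $19913$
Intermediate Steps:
$n{\left(C,W \right)} = - 2 C$ ($n{\left(C,W \right)} = - \frac{C 5 + C}{3} = - \frac{5 C + C}{3} = - \frac{6 C}{3} = - 2 C$)
$Z{\left(S \right)} = 2 S \left(-179 + S\right)$ ($Z{\left(S \right)} = \left(S + S\right) \left(S - 179\right) = 2 S \left(-179 + S\right)$)
$L - Z{\left(n{\left(-13,-5 \right)} \right)} = 11957 - 2 \left(\left(-2\right) \left(-13\right)\right) \left(-179 - -26\right) = 11957 - 2 \cdot 26 \left(-179 + 26\right) = 11957 - 2 \cdot 26 \left(-153\right) = 11957 - -7956 = 11957 + 7956 = 19913$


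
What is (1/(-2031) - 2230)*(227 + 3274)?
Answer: -5285495877/677 ≈ -7.8072e+6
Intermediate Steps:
(1/(-2031) - 2230)*(227 + 3274) = (-1/2031 - 2230)*3501 = -4529131/2031*3501 = -5285495877/677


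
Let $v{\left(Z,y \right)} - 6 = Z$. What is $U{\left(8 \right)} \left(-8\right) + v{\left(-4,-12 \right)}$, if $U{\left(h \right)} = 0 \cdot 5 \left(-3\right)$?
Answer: $2$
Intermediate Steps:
$v{\left(Z,y \right)} = 6 + Z$
$U{\left(h \right)} = 0$ ($U{\left(h \right)} = 0 \left(-3\right) = 0$)
$U{\left(8 \right)} \left(-8\right) + v{\left(-4,-12 \right)} = 0 \left(-8\right) + \left(6 - 4\right) = 0 + 2 = 2$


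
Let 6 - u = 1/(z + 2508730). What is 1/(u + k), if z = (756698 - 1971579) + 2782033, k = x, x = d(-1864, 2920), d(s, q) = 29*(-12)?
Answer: -4075882/1393951645 ≈ -0.0029240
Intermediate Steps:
d(s, q) = -348
x = -348
k = -348
z = 1567152 (z = -1214881 + 2782033 = 1567152)
u = 24455291/4075882 (u = 6 - 1/(1567152 + 2508730) = 6 - 1/4075882 = 24455291/4075882 ≈ 6.0000)
1/(u + k) = 1/(24455291/4075882 - 348) = 1/(-1393951645/4075882) = -4075882/1393951645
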